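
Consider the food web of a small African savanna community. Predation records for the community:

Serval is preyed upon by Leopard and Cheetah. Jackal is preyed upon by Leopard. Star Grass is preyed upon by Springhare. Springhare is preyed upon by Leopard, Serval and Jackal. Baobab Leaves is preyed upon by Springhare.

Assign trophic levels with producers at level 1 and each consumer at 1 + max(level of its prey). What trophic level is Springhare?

Star Grass is a producer → level 1.
Springhare eats Star Grass (level 1); other prey at levels: Baobab Leaves 1 → level 2.

Trophic level 2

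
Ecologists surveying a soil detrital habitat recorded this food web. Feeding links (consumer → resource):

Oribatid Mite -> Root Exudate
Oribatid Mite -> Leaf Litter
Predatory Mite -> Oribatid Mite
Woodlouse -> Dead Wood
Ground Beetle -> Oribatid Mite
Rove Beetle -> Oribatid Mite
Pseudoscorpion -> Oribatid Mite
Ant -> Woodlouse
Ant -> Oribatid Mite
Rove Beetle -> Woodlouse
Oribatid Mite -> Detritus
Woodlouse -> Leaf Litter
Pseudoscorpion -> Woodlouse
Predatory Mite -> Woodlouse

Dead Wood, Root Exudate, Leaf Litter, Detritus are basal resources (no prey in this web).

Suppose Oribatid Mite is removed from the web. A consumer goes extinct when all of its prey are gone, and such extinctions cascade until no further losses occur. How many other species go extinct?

1

Remove Oribatid Mite.
Round 1: Ground Beetle (all prey gone) → extinct.
No further losses. Total secondary extinctions: 1.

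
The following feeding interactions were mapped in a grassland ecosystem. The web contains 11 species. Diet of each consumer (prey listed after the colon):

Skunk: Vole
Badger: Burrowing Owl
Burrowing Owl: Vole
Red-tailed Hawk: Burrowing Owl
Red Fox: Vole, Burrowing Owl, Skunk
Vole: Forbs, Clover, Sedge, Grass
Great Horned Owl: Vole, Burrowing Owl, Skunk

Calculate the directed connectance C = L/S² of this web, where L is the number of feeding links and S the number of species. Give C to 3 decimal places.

C = 0.116

The web has S = 11 species and L = 14 feeding links.
C = L / S² = 14 / 121 = 0.1157 ≈ 0.116.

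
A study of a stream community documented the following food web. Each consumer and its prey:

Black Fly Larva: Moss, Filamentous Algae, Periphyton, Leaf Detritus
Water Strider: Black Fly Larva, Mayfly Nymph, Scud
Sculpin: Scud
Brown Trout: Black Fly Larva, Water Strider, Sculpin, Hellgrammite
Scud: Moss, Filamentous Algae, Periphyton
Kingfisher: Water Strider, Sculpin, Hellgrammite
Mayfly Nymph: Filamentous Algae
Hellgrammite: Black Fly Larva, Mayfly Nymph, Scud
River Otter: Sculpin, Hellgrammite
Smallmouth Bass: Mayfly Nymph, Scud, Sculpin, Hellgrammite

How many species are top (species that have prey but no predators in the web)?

Top species (has prey, but nothing eats it): River Otter, Brown Trout, Kingfisher, Smallmouth Bass.
Count: 4.

4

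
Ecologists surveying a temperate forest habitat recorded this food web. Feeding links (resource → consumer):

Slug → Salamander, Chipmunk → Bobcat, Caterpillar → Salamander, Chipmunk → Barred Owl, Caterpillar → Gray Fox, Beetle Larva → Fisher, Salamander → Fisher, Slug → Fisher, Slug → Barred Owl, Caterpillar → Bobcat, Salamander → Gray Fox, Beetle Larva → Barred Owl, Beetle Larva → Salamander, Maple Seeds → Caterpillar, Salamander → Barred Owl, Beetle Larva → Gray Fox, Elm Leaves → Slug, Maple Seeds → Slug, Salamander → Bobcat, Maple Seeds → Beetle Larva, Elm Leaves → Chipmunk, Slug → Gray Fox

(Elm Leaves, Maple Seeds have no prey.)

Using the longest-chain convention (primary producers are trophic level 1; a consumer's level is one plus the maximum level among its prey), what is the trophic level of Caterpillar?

Maple Seeds is a producer → level 1.
Caterpillar eats Maple Seeds → level 2.

Trophic level 2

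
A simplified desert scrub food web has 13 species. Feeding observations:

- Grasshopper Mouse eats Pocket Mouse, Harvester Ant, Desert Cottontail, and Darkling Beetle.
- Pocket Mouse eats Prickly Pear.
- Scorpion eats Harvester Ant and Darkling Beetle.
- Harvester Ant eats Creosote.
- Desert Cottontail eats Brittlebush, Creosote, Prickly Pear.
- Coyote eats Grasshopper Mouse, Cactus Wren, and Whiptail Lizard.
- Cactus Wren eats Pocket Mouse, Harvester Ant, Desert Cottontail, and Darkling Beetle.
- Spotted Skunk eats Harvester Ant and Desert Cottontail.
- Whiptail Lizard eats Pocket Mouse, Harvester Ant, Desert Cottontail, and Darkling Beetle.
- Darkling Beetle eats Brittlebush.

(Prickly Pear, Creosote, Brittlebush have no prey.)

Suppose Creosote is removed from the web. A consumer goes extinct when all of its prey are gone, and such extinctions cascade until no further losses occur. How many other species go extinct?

1

Remove Creosote.
Round 1: Harvester Ant (all prey gone) → extinct.
No further losses. Total secondary extinctions: 1.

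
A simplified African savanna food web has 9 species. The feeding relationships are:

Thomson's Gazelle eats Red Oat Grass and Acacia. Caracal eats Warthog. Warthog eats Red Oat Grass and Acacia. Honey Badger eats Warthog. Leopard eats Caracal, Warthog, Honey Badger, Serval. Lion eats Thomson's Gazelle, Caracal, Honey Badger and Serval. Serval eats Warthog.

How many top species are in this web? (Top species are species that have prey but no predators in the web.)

Top species (has prey, but nothing eats it): Lion, Leopard.
Count: 2.

2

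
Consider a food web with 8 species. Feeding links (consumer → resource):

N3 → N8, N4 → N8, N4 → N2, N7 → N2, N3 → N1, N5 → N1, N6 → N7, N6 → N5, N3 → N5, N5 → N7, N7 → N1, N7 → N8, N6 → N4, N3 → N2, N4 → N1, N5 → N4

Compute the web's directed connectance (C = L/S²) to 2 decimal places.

C = 0.25

The web has S = 8 species and L = 16 feeding links.
C = L / S² = 16 / 64 = 0.2500 ≈ 0.25.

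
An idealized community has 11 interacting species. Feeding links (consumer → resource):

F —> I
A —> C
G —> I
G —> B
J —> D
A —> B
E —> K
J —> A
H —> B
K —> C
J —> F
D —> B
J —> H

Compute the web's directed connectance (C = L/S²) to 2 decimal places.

The web has S = 11 species and L = 13 feeding links.
C = L / S² = 13 / 121 = 0.1074 ≈ 0.11.

C = 0.11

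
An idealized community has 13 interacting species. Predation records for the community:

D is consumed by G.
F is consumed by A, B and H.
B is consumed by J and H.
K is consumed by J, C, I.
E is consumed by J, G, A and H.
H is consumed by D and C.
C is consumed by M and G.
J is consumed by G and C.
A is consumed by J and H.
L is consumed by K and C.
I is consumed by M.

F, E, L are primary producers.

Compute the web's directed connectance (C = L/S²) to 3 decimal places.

C = 0.142

The web has S = 13 species and L = 24 feeding links.
C = L / S² = 24 / 169 = 0.1420 ≈ 0.142.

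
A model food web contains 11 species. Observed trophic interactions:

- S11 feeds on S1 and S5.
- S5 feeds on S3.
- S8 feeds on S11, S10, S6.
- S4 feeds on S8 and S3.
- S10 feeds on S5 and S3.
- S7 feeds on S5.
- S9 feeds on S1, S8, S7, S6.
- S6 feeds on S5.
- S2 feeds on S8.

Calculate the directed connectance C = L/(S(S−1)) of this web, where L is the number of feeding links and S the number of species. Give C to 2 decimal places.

C = 0.15

The web has S = 11 species and L = 17 feeding links.
C = L / (S(S−1)) = 17 / 110 = 0.1545 ≈ 0.15.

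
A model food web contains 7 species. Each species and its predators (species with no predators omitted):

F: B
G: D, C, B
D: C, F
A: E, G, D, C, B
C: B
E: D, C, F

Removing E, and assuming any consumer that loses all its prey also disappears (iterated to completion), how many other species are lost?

Remove E.
Every predator of it retains at least one other prey: D still has A, G; C still has A, G, D; F still has D.
No consumer loses all prey, so no secondary extinctions occur.

0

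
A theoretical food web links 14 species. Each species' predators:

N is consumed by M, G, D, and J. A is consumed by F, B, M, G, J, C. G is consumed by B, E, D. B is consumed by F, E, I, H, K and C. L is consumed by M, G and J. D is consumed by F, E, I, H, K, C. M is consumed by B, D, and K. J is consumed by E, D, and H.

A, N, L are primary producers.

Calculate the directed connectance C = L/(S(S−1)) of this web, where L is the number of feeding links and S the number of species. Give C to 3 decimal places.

The web has S = 14 species and L = 34 feeding links.
C = L / (S(S−1)) = 34 / 182 = 0.1868 ≈ 0.187.

C = 0.187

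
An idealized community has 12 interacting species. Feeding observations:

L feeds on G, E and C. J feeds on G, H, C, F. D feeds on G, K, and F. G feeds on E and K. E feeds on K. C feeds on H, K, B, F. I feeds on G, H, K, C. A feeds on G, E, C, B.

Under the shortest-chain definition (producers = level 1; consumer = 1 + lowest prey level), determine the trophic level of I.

Trophic level 2

H is a producer → level 1.
I eats H → level 2.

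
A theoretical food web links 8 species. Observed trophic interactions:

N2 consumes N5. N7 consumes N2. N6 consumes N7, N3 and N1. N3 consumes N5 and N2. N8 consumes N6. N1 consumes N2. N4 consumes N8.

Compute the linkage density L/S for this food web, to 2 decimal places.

There are L = 10 links among S = 8 species.
L/S = 10/8 = 1.2500 ≈ 1.25.

L/S = 1.25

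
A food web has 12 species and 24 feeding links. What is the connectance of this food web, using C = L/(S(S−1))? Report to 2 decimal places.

C = 0.18

The web has S = 12 species and L = 24 feeding links.
C = L / (S(S−1)) = 24 / 132 = 0.1818 ≈ 0.18.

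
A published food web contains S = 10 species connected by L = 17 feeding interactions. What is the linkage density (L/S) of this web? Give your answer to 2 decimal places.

L/S = 1.70

There are L = 17 links among S = 10 species.
L/S = 17/10 = 1.7000 ≈ 1.70.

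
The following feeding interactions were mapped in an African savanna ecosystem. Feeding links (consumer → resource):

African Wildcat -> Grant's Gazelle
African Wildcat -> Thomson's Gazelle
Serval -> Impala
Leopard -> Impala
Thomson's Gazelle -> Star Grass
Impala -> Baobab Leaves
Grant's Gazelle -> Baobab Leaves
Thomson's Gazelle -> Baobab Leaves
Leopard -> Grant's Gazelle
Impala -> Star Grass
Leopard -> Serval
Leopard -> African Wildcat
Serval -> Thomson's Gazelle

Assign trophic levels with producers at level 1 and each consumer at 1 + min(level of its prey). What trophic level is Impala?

Trophic level 2

Star Grass is a producer → level 1.
Impala eats Star Grass → level 2.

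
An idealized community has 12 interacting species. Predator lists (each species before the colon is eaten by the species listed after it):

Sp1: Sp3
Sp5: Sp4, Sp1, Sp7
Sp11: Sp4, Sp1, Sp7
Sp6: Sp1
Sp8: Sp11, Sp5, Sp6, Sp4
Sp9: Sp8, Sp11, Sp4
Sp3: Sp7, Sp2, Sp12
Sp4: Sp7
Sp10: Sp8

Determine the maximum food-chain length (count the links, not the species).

5 links

One longest chain: Sp9 → Sp8 → Sp11 → Sp1 → Sp3 → Sp7.
It has 6 species and 5 links.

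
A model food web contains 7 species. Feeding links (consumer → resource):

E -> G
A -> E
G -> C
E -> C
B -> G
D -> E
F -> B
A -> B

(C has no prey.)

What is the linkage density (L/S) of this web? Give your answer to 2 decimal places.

There are L = 8 links among S = 7 species.
L/S = 8/7 = 1.1429 ≈ 1.14.

L/S = 1.14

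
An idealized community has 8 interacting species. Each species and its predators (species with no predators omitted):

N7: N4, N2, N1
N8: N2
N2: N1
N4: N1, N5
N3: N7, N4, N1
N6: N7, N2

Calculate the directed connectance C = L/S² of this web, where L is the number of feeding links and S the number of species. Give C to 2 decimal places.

C = 0.19

The web has S = 8 species and L = 12 feeding links.
C = L / S² = 12 / 64 = 0.1875 ≈ 0.19.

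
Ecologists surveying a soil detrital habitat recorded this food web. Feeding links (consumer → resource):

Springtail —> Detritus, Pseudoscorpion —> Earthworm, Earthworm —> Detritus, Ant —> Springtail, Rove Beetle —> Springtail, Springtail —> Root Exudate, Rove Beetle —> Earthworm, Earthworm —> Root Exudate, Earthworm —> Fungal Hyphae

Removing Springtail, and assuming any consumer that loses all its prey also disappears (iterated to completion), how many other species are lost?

1

Remove Springtail.
Round 1: Ant (all prey gone) → extinct.
No further losses. Total secondary extinctions: 1.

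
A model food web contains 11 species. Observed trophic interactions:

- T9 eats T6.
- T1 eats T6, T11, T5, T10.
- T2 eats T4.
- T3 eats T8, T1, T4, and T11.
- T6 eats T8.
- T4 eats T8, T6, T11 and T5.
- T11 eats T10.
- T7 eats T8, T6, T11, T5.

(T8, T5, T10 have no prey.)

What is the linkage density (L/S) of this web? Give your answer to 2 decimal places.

There are L = 20 links among S = 11 species.
L/S = 20/11 = 1.8182 ≈ 1.82.

L/S = 1.82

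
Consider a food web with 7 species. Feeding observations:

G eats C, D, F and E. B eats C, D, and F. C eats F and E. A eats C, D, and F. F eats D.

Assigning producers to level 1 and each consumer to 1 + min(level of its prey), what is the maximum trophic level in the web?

2

Producers (level 1): D, E.
Following each consumer down to its lowest-level prey: D → G (levels 1 through 2).
All prey of G (D 1, E 1, F 2, C 2) are at level 1 or above, so G is at level 1 + 1 = 2.
Every consumer has at least one prey at level 1 or below, so none exceeds level 2.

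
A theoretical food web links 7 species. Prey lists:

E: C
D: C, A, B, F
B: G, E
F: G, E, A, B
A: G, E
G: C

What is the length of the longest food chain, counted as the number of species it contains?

5 species

One longest chain: C → G → A → F → D.
It has 5 species and 4 links.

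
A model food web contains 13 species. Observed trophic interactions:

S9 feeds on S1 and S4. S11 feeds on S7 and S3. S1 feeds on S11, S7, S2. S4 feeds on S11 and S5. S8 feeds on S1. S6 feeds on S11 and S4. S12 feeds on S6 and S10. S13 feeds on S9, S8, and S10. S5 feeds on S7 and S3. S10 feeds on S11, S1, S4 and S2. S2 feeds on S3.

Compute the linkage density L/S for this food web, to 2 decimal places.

L/S = 1.85

There are L = 24 links among S = 13 species.
L/S = 24/13 = 1.8462 ≈ 1.85.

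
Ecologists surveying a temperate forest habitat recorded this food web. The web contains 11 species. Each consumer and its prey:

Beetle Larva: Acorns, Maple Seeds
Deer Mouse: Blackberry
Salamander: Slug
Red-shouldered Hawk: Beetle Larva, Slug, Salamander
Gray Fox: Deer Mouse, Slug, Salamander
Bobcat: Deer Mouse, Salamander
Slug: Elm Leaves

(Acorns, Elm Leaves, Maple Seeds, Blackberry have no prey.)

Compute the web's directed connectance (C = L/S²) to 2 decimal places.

C = 0.11

The web has S = 11 species and L = 13 feeding links.
C = L / S² = 13 / 121 = 0.1074 ≈ 0.11.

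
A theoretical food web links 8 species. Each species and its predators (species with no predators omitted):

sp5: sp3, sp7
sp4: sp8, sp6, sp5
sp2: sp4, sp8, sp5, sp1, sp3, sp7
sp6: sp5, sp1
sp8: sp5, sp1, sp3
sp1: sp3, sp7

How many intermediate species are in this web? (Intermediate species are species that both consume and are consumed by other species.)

5

Intermediate species (has both prey and predators): sp4, sp8, sp6, sp5, sp1.
Count: 5.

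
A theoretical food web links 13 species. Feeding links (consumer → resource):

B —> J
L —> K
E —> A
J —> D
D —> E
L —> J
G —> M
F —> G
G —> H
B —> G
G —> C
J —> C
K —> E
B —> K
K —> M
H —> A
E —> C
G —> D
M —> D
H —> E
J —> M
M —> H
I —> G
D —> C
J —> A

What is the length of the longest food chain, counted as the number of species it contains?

6 species

One longest chain: A → E → H → M → G → B.
It has 6 species and 5 links.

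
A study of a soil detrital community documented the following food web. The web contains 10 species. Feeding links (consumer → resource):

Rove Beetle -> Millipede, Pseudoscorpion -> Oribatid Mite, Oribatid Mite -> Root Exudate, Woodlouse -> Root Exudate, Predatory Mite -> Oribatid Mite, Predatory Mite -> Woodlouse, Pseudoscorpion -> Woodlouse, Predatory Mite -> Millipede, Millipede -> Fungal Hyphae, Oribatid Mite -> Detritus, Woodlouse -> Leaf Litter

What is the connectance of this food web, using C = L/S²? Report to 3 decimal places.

C = 0.110

The web has S = 10 species and L = 11 feeding links.
C = L / S² = 11 / 100 = 0.1100 ≈ 0.110.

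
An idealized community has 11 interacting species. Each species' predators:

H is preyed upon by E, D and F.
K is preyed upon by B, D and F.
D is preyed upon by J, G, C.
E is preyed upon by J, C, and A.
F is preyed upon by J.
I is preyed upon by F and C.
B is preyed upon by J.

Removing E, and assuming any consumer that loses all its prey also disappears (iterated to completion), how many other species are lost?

Remove E.
Round 1: A (all prey gone) → extinct.
No further losses. Total secondary extinctions: 1.

1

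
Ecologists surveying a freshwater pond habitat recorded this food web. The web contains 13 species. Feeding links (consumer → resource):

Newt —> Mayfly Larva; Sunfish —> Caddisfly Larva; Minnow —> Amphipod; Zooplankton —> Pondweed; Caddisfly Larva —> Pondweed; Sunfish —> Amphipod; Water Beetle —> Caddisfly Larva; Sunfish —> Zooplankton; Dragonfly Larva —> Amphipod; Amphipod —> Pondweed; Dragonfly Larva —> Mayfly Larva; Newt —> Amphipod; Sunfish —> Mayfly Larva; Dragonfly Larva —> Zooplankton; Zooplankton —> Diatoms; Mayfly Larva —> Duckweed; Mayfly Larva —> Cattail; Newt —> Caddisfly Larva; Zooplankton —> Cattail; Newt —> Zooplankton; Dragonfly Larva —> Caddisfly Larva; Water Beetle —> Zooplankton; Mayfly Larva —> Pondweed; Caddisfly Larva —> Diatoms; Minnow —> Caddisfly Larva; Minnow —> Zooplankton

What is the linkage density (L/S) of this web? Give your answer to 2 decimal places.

L/S = 2.00

There are L = 26 links among S = 13 species.
L/S = 26/13 = 2.0000 ≈ 2.00.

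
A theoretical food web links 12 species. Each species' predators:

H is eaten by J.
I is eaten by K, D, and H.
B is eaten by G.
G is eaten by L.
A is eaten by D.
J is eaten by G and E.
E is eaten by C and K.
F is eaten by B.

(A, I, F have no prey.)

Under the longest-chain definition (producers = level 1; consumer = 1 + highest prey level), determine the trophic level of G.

Trophic level 4

I is a producer → level 1.
H eats I → level 2.
J eats H → level 3.
G eats J (level 3); other prey at levels: B 2 → level 4.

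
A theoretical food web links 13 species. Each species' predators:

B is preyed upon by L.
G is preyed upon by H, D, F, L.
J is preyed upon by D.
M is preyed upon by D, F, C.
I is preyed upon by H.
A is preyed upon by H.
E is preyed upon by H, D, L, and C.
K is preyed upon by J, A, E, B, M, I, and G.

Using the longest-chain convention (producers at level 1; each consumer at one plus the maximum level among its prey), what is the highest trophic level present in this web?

3

Producers (level 1): K.
K → M → D gives D level 3.
No species has a prey at level 3, so no species reaches level 4.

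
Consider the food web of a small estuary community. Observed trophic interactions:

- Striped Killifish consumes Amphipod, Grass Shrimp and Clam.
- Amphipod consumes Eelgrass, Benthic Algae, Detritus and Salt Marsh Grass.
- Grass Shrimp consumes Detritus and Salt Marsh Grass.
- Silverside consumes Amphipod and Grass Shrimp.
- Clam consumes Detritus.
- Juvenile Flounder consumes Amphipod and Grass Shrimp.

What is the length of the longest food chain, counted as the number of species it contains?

One longest chain: Detritus → Grass Shrimp → Striped Killifish.
It has 3 species and 2 links.

3 species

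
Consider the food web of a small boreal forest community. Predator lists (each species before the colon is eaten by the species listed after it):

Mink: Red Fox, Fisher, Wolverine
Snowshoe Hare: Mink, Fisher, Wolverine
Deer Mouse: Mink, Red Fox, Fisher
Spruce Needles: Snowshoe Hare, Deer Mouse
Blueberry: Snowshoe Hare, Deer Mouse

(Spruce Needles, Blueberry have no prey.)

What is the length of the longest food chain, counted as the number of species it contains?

4 species

One longest chain: Spruce Needles → Snowshoe Hare → Mink → Red Fox.
It has 4 species and 3 links.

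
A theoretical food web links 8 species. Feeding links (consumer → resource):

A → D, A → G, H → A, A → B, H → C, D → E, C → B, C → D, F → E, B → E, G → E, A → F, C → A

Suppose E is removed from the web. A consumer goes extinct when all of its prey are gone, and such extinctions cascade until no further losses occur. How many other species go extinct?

7

Remove E.
Round 1: F (all prey gone), D (all prey gone), G (all prey gone), B (all prey gone) → extinct.
Round 2: A (all prey gone) → extinct.
Round 3: C (all prey gone) → extinct.
Round 4: H (all prey gone) → extinct.
No further losses. Total secondary extinctions: 7.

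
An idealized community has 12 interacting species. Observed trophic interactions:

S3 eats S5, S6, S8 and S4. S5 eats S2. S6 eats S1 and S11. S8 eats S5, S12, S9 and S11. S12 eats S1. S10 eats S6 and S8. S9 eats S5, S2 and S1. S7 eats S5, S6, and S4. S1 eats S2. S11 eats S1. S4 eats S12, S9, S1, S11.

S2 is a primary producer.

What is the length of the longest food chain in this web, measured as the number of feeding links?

4 links

One longest chain: S2 → S1 → S12 → S4 → S7.
It has 5 species and 4 links.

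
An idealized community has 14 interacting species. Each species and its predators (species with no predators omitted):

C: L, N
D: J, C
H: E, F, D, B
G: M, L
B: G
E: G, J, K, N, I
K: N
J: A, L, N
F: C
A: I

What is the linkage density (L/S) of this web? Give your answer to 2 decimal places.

There are L = 22 links among S = 14 species.
L/S = 22/14 = 1.5714 ≈ 1.57.

L/S = 1.57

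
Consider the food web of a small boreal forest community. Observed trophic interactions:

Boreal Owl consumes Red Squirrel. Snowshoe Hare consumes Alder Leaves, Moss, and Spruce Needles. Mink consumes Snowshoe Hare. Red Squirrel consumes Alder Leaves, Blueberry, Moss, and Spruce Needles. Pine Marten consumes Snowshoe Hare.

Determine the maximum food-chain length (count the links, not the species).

One longest chain: Spruce Needles → Snowshoe Hare → Mink.
It has 3 species and 2 links.

2 links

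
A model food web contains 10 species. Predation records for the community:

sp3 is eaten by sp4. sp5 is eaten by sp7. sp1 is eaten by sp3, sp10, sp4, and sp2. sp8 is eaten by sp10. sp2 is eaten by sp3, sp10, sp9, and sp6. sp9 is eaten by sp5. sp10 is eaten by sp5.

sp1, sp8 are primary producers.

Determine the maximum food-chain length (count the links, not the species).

4 links

One longest chain: sp1 → sp2 → sp10 → sp5 → sp7.
It has 5 species and 4 links.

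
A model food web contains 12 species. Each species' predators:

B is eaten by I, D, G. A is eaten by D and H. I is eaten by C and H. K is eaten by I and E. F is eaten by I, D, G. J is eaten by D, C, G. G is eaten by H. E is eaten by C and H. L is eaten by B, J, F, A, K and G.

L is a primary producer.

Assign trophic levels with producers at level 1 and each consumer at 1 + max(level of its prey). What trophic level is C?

Trophic level 4

L is a producer → level 1.
F eats L → level 2.
I eats F (level 2); other prey at levels: K 2, B 2 → level 3.
C eats I (level 3); other prey at levels: J 2, E 3 → level 4.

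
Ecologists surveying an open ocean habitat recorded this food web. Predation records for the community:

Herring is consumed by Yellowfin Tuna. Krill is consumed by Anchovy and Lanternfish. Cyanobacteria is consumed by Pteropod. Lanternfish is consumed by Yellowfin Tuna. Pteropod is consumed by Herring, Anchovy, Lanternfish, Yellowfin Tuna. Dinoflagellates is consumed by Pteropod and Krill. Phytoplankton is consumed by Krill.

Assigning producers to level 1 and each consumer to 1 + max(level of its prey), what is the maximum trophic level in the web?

4

Producers (level 1): Dinoflagellates, Cyanobacteria, Phytoplankton.
Dinoflagellates → Pteropod → Herring → Yellowfin Tuna gives Yellowfin Tuna level 4.
No species has a prey at level 4, so no species reaches level 5.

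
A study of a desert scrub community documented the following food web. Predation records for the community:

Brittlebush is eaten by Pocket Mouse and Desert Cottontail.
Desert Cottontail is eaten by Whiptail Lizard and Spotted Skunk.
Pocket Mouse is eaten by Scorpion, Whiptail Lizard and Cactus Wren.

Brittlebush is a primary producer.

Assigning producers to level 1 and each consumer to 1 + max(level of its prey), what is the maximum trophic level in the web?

Producers (level 1): Brittlebush.
Brittlebush → Pocket Mouse → Scorpion gives Scorpion level 3.
No species has a prey at level 3, so no species reaches level 4.

3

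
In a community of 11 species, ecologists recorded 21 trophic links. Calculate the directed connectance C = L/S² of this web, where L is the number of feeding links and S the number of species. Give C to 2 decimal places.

C = 0.17

The web has S = 11 species and L = 21 feeding links.
C = L / S² = 21 / 121 = 0.1736 ≈ 0.17.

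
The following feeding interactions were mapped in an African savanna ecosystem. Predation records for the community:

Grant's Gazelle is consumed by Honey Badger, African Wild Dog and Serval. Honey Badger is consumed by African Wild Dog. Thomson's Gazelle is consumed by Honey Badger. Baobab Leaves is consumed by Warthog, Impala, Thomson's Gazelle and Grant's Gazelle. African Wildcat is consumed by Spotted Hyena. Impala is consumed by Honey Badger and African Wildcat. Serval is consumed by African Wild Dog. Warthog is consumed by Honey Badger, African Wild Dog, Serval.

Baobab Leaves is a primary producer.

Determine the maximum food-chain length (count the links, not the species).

3 links

One longest chain: Baobab Leaves → Impala → African Wildcat → Spotted Hyena.
It has 4 species and 3 links.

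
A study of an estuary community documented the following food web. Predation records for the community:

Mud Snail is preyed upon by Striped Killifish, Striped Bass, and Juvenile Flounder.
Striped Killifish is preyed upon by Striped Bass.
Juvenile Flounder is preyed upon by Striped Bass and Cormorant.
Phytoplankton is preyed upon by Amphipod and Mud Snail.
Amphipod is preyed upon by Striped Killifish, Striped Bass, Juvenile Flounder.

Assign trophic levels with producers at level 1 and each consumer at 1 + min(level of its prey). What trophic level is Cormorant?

Trophic level 4

Phytoplankton is a producer → level 1.
Amphipod eats Phytoplankton → level 2.
Juvenile Flounder eats Amphipod → level 3.
Cormorant eats Juvenile Flounder → level 4.
No prey of Cormorant is below level 3, so 4 is the minimum.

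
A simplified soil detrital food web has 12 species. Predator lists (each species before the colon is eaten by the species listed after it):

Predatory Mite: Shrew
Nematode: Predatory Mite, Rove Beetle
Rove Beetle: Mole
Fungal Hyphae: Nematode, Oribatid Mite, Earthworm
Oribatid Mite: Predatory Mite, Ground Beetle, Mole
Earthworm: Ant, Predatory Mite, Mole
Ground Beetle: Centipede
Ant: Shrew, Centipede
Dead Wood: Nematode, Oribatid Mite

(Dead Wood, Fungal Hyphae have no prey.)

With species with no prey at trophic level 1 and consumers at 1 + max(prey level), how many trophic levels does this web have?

Basal resources (level 1): Dead Wood, Fungal Hyphae.
Dead Wood → Nematode → Rove Beetle → Mole gives Mole level 4.
No species has a prey at level 4, so no species reaches level 5.

4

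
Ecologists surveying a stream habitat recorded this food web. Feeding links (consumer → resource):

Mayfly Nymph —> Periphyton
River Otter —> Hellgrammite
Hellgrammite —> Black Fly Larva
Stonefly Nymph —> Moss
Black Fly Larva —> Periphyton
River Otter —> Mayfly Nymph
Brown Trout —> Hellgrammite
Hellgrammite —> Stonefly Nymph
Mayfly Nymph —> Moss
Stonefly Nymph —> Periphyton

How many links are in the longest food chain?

One longest chain: Periphyton → Black Fly Larva → Hellgrammite → Brown Trout.
It has 4 species and 3 links.

3 links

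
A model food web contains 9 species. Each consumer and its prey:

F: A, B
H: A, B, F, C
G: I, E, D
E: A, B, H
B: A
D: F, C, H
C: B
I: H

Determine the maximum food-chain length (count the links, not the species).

5 links

One longest chain: A → B → F → H → I → G.
It has 6 species and 5 links.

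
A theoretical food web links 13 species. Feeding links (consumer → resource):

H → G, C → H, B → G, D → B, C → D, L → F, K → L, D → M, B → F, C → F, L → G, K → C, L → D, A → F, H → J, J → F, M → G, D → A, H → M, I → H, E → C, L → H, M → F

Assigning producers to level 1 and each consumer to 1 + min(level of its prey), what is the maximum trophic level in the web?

Producers (level 1): G, F.
Following each consumer down to its lowest-level prey: F → A → D (levels 1 through 3).
All prey of D (A 2, M 2, B 2) are at level 2 or above, so D is at level 1 + 2 = 3.
Every consumer has at least one prey at level 2 or below, so none exceeds level 3.

3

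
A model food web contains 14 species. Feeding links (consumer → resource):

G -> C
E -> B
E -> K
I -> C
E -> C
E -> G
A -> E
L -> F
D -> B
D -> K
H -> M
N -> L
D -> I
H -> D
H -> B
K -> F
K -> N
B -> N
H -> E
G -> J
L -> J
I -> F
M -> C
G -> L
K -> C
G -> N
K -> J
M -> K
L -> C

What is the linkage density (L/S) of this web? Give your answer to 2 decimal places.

L/S = 2.07

There are L = 29 links among S = 14 species.
L/S = 29/14 = 2.0714 ≈ 2.07.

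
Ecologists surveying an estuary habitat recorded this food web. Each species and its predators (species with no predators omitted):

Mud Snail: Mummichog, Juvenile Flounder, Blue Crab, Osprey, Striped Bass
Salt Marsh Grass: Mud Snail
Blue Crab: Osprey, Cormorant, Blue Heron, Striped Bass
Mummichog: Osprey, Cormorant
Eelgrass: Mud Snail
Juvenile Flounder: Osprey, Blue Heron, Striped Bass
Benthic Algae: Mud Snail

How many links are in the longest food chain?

One longest chain: Salt Marsh Grass → Mud Snail → Mummichog → Osprey.
It has 4 species and 3 links.

3 links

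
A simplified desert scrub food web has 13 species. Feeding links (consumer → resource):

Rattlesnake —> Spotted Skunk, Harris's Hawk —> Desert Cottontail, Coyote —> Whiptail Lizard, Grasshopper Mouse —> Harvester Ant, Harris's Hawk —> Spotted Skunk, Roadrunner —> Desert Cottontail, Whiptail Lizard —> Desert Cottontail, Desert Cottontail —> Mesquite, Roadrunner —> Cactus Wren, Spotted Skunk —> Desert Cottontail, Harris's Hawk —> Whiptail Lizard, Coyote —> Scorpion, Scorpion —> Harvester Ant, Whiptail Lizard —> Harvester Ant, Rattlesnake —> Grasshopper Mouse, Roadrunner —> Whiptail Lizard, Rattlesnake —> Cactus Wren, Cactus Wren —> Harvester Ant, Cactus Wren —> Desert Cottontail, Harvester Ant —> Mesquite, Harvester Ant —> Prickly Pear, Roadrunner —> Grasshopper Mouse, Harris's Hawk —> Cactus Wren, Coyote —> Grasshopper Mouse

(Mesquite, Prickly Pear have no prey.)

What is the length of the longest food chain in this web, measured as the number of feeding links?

One longest chain: Mesquite → Harvester Ant → Grasshopper Mouse → Coyote.
It has 4 species and 3 links.

3 links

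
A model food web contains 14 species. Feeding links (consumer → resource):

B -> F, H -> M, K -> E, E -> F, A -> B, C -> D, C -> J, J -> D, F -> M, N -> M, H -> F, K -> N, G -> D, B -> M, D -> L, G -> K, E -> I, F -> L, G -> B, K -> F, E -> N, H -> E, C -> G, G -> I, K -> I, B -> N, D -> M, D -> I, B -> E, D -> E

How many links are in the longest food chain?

One longest chain: M → F → E → D → J → C.
It has 6 species and 5 links.

5 links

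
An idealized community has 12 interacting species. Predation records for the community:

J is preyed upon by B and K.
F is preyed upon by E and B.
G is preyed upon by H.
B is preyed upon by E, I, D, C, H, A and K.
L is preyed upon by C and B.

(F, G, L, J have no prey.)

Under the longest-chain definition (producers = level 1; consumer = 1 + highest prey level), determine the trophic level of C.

F is a producer → level 1.
B eats F (level 1); other prey at levels: L 1, J 1 → level 2.
C eats B (level 2); other prey at levels: L 1 → level 3.

Trophic level 3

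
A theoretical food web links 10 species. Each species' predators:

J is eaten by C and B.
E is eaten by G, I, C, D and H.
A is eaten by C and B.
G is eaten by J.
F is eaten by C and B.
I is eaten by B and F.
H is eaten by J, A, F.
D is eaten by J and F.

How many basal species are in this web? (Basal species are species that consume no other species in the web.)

1

Basal species (no prey listed): E.
Count: 1.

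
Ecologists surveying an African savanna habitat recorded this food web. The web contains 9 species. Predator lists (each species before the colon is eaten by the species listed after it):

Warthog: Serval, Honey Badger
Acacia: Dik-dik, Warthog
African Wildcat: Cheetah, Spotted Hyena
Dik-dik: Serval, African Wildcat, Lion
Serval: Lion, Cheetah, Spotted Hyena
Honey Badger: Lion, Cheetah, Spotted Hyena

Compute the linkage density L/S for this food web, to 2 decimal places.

There are L = 15 links among S = 9 species.
L/S = 15/9 = 1.6667 ≈ 1.67.

L/S = 1.67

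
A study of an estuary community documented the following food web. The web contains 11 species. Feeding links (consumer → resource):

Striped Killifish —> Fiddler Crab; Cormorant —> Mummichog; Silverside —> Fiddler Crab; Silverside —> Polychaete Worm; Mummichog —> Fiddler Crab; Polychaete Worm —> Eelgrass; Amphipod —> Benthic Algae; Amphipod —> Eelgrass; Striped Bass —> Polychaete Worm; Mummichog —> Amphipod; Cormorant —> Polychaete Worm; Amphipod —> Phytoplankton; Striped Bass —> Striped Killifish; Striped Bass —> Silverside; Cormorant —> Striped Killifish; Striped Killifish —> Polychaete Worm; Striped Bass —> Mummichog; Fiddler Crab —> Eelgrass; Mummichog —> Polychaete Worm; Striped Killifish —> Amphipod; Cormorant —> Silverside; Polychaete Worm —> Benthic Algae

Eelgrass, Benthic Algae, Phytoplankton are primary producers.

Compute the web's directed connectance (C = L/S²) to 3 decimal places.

C = 0.182

The web has S = 11 species and L = 22 feeding links.
C = L / S² = 22 / 121 = 0.1818 ≈ 0.182.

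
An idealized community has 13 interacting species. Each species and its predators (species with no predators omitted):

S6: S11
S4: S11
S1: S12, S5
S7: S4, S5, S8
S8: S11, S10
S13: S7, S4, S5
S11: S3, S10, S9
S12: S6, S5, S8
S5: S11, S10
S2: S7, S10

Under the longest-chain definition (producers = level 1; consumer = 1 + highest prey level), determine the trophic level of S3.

S13 is a producer → level 1.
S7 eats S13 (level 1); other prey at levels: S2 1 → level 2.
S8 eats S7 (level 2); other prey at levels: S12 2 → level 3.
S11 eats S8 (level 3); other prey at levels: S6 3, S4 3, S5 3 → level 4.
S3 eats S11 → level 5.

Trophic level 5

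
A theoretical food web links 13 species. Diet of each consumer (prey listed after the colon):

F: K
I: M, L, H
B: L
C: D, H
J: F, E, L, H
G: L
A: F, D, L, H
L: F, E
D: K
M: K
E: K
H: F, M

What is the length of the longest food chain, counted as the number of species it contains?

One longest chain: K → F → L → G.
It has 4 species and 3 links.

4 species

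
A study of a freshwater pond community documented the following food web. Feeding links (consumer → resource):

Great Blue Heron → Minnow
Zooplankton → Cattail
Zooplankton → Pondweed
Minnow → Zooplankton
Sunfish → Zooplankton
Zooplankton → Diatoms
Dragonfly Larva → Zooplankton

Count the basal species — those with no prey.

Basal species (no prey listed): Cattail, Diatoms, Pondweed.
Count: 3.

3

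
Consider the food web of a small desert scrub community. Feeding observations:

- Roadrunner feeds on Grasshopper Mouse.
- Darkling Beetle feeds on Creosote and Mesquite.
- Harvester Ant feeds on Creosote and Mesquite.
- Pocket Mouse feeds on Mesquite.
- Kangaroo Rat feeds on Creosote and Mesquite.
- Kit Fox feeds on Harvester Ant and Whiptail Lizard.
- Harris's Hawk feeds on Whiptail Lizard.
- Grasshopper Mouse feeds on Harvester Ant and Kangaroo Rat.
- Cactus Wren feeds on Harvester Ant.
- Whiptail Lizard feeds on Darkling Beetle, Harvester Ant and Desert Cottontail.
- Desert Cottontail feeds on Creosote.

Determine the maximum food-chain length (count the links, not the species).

One longest chain: Mesquite → Harvester Ant → Grasshopper Mouse → Roadrunner.
It has 4 species and 3 links.

3 links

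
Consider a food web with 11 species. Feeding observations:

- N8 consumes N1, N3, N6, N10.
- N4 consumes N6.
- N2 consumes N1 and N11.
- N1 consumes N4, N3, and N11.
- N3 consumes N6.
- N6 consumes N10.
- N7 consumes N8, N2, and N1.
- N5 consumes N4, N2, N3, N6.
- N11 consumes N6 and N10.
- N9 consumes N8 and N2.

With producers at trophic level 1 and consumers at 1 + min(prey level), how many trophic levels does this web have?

3

Producers (level 1): N10.
Following each consumer down to its lowest-level prey: N10 → N8 → N7 (levels 1 through 3).
All prey of N7 (N8 2, N1 3, N2 3) are at level 2 or above, so N7 is at level 1 + 2 = 3.
Every consumer has at least one prey at level 2 or below, so none exceeds level 3.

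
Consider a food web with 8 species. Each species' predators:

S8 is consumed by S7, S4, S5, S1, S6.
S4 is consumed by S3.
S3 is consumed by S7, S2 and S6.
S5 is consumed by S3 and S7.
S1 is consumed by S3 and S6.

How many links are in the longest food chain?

One longest chain: S8 → S4 → S3 → S7.
It has 4 species and 3 links.

3 links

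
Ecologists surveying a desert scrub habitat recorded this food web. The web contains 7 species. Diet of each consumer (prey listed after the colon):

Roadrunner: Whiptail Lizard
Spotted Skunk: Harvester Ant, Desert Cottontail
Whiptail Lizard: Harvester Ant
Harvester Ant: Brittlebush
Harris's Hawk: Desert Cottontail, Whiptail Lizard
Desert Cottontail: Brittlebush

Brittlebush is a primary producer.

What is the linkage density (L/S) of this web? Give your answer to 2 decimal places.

There are L = 8 links among S = 7 species.
L/S = 8/7 = 1.1429 ≈ 1.14.

L/S = 1.14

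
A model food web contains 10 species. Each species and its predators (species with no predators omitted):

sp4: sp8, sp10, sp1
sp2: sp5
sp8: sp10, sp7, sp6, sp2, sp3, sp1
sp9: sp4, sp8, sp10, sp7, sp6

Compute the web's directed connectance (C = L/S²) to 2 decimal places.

C = 0.15

The web has S = 10 species and L = 15 feeding links.
C = L / S² = 15 / 100 = 0.1500 ≈ 0.15.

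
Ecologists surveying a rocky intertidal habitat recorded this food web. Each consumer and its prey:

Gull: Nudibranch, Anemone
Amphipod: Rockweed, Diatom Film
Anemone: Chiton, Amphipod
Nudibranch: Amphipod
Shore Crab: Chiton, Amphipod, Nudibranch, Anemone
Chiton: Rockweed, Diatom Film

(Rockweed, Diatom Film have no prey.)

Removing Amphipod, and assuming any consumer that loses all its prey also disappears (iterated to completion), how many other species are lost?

1

Remove Amphipod.
Round 1: Nudibranch (all prey gone) → extinct.
No further losses. Total secondary extinctions: 1.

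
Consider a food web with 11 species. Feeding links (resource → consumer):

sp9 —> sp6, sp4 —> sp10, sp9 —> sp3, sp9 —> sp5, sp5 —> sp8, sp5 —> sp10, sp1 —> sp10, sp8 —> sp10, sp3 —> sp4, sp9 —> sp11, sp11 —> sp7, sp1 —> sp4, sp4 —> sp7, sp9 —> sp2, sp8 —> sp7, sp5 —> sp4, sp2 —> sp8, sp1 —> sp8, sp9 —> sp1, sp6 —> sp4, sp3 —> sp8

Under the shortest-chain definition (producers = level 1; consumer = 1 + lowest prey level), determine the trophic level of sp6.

sp9 is a producer → level 1.
sp6 eats sp9 → level 2.

Trophic level 2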